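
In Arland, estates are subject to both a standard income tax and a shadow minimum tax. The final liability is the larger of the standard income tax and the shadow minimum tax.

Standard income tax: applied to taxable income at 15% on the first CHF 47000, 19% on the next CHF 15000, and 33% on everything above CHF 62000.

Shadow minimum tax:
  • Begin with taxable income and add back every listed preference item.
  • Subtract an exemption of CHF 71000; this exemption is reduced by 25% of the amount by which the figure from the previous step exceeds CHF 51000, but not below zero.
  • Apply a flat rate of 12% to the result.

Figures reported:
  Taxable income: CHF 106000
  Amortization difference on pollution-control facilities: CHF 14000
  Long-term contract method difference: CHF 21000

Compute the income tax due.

CHF 24420

Standard income tax:
  CHF 47000 × 15% = CHF 7050
  CHF 15000 × 19% = CHF 2850
  CHF 44000 × 33% = CHF 14520
  → CHF 24420

Shadow minimum tax:
  Adjusted income: CHF 106000 + CHF 14000 + CHF 21000 = CHF 141000
  Exemption: CHF 71000 − 25% × (CHF 141000 − CHF 51000) = CHF 71000 − CHF 22500 = CHF 48500
  Base: CHF 141000 − CHF 48500 = CHF 92500
  CHF 92500 × 12% = CHF 11100

CHF 24420 > CHF 11100, so the standard income tax governs.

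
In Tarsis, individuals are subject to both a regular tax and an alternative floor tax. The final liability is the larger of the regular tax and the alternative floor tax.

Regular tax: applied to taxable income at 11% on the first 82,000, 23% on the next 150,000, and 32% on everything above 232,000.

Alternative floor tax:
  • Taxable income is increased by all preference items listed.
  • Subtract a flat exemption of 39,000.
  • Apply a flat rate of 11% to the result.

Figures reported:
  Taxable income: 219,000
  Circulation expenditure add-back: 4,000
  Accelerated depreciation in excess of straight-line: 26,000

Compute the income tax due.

Alternative floor tax:
  Adjusted income: 219,000 + 4,000 + 26,000 = 249,000
  Less exemption 39,000 → base 210,000
  210,000 × 11% = 23,100

Regular tax:
  82,000 × 11% = 9,020
  137,000 × 23% = 31,510
  → 40,530

40,530 > 23,100, so the regular tax governs.

40,530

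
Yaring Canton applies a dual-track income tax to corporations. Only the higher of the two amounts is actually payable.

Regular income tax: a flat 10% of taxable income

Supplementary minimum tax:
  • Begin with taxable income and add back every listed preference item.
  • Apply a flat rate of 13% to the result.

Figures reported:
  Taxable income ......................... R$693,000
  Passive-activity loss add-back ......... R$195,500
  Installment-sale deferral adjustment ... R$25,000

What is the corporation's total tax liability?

Supplementary minimum tax:
  Adjusted income: R$693,000 + R$195,500 + R$25,000 = R$913,500
  R$913,500 × 13% = R$118,755

Regular income tax:
  R$693,000 × 10% = R$69,300

R$118,755 > R$69,300, so the supplementary minimum tax is the binding amount.

R$118,755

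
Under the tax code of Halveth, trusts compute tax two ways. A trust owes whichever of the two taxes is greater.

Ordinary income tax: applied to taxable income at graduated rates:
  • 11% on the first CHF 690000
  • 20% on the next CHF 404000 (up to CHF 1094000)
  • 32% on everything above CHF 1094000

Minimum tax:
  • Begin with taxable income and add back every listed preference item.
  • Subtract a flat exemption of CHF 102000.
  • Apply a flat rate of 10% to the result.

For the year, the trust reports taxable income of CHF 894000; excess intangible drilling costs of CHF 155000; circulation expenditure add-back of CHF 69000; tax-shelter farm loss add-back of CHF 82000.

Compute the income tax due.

CHF 116700

Minimum tax:
  Adjusted income: CHF 894000 + CHF 155000 + CHF 69000 + CHF 82000 = CHF 1200000
  Less exemption CHF 102000 → base CHF 1098000
  CHF 1098000 × 10% = CHF 109800

Ordinary income tax:
  CHF 690000 × 11% = CHF 75900
  CHF 204000 × 20% = CHF 40800
  → CHF 116700

CHF 116700 > CHF 109800, so the ordinary income tax governs.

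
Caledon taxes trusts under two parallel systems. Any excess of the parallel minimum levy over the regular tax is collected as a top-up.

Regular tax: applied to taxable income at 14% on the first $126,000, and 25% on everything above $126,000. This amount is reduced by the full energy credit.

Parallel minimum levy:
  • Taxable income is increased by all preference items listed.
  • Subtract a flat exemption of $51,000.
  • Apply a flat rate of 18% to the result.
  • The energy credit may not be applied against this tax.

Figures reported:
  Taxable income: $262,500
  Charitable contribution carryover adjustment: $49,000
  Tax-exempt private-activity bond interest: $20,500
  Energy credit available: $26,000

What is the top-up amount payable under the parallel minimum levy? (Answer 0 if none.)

Parallel minimum levy:
  Adjusted income: $262,500 + $49,000 + $20,500 = $332,000
  Less exemption $51,000 → base $281,000
  $281,000 × 18% = $50,580

Regular tax:
  $126,000 × 14% = $17,640
  $136,500 × 25% = $34,125
  → $51,765
  Less energy credit $26,000 → $25,765

Excess of parallel minimum levy over regular tax: $50,580 − $25,765 = $24,815.

$24,815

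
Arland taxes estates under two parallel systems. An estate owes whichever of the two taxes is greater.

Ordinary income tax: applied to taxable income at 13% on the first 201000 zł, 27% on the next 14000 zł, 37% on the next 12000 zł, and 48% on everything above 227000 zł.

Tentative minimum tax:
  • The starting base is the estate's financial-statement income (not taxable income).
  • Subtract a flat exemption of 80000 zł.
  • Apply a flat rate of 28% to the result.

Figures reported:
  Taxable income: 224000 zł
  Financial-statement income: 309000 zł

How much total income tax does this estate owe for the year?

Ordinary income tax:
  201000 zł × 13% = 26130 zł
  14000 zł × 27% = 3780 zł
  9000 zł × 37% = 3330 zł
  → 33240 zł

Tentative minimum tax:
  Base (financial-statement income): 309000 zł
  Less exemption 80000 zł → base 229000 zł
  229000 zł × 28% = 64120 zł

64120 zł > 33240 zł, so the tentative minimum tax is the binding amount.

64120 zł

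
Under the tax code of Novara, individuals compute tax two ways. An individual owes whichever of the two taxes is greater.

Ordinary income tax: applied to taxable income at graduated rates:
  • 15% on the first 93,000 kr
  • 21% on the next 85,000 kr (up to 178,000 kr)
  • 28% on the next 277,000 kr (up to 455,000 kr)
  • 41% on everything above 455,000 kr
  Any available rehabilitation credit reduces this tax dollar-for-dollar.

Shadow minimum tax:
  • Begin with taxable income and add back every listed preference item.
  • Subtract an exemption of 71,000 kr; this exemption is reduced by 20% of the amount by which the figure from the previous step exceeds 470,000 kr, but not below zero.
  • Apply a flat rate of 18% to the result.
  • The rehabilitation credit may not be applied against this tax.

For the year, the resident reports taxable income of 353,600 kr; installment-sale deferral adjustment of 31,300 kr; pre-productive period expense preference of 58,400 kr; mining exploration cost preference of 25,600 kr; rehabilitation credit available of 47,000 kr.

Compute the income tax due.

71,622 kr

Ordinary income tax:
  93,000 kr × 15% = 13,950 kr
  85,000 kr × 21% = 17,850 kr
  175,600 kr × 28% = 49,168 kr
  → 80,968 kr
  Less rehabilitation credit 47,000 kr → 33,968 kr

Shadow minimum tax:
  Adjusted income: 353,600 kr + 31,300 kr + 58,400 kr + 25,600 kr = 468,900 kr
  Exemption: 468,900 kr ≤ 470,000 kr, so full 71,000 kr applies
  Base: 468,900 kr − 71,000 kr = 397,900 kr
  397,900 kr × 18% = 71,622 kr

71,622 kr > 33,968 kr, so the shadow minimum tax is the binding amount.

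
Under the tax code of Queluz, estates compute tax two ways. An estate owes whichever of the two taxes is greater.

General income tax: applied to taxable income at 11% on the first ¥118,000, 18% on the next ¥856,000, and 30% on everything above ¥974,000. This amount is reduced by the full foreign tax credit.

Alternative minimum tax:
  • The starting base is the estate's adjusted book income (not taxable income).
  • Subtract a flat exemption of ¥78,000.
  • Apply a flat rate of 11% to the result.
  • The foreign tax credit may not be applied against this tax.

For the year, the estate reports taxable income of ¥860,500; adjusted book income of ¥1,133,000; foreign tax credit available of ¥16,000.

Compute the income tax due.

¥130,630

Alternative minimum tax:
  Base (adjusted book income): ¥1,133,000
  Less exemption ¥78,000 → base ¥1,055,000
  ¥1,055,000 × 11% = ¥116,050

General income tax:
  ¥118,000 × 11% = ¥12,980
  ¥742,500 × 18% = ¥133,650
  → ¥146,630
  Less foreign tax credit ¥16,000 → ¥130,630

¥130,630 > ¥116,050, so the general income tax governs.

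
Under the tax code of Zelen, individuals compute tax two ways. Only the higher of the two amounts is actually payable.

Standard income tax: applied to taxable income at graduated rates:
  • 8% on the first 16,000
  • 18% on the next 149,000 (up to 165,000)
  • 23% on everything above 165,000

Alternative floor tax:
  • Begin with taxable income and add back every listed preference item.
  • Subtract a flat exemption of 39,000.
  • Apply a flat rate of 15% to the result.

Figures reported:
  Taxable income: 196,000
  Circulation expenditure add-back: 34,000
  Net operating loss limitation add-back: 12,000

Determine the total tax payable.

35,230

Alternative floor tax:
  Adjusted income: 196,000 + 34,000 + 12,000 = 242,000
  Less exemption 39,000 → base 203,000
  203,000 × 15% = 30,450

Standard income tax:
  16,000 × 8% = 1,280
  149,000 × 18% = 26,820
  31,000 × 23% = 7,130
  → 35,230

35,230 > 30,450, so the standard income tax governs.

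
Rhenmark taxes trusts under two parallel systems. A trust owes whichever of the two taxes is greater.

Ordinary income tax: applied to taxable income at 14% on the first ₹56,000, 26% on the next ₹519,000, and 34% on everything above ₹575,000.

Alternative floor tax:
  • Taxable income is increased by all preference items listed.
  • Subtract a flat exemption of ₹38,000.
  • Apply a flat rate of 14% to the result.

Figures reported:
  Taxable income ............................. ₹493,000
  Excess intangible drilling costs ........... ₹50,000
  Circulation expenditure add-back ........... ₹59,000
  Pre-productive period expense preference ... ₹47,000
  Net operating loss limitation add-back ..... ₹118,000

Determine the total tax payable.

Alternative floor tax:
  Adjusted income: ₹493,000 + ₹50,000 + ₹59,000 + ₹47,000 + ₹118,000 = ₹767,000
  Less exemption ₹38,000 → base ₹729,000
  ₹729,000 × 14% = ₹102,060

Ordinary income tax:
  ₹56,000 × 14% = ₹7,840
  ₹437,000 × 26% = ₹113,620
  → ₹121,460

₹121,460 > ₹102,060, so the ordinary income tax governs.

₹121,460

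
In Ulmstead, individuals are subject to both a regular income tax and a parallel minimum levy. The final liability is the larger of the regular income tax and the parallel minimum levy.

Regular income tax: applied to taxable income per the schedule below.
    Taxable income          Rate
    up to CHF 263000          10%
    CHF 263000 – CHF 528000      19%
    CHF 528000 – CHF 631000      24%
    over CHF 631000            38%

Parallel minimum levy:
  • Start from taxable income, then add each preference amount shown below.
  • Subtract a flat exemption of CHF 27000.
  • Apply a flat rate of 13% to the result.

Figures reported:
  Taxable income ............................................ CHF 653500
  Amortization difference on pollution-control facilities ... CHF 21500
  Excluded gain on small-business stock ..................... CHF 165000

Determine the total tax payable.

CHF 109920

Regular income tax:
  CHF 263000 × 10% = CHF 26300
  CHF 265000 × 19% = CHF 50350
  CHF 103000 × 24% = CHF 24720
  CHF 22500 × 38% = CHF 8550
  → CHF 109920

Parallel minimum levy:
  Adjusted income: CHF 653500 + CHF 21500 + CHF 165000 = CHF 840000
  Less exemption CHF 27000 → base CHF 813000
  CHF 813000 × 13% = CHF 105690

CHF 109920 > CHF 105690, so the regular income tax governs.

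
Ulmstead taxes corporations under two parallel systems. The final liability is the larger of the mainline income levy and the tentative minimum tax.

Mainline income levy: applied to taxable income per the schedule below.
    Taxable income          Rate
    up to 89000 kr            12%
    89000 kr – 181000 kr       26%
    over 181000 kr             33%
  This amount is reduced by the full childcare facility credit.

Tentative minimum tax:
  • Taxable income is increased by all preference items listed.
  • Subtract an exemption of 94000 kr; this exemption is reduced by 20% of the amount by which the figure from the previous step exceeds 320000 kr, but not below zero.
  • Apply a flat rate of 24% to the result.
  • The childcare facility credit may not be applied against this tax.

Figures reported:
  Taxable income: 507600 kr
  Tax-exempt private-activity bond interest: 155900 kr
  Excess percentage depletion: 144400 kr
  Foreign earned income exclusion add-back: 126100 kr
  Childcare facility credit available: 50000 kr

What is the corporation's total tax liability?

224160 kr

Tentative minimum tax:
  Adjusted income: 507600 kr + 155900 kr + 144400 kr + 126100 kr = 934000 kr
  Exemption: 20% × (934000 kr − 320000 kr) = 122800 kr ≥ 94000 kr, so the exemption is fully phased out
  Base: 934000 kr − 0 kr = 934000 kr
  934000 kr × 24% = 224160 kr

Mainline income levy:
  89000 kr × 12% = 10680 kr
  92000 kr × 26% = 23920 kr
  326600 kr × 33% = 107778 kr
  → 142378 kr
  Less childcare facility credit 50000 kr → 92378 kr

224160 kr > 92378 kr, so the tentative minimum tax is the binding amount.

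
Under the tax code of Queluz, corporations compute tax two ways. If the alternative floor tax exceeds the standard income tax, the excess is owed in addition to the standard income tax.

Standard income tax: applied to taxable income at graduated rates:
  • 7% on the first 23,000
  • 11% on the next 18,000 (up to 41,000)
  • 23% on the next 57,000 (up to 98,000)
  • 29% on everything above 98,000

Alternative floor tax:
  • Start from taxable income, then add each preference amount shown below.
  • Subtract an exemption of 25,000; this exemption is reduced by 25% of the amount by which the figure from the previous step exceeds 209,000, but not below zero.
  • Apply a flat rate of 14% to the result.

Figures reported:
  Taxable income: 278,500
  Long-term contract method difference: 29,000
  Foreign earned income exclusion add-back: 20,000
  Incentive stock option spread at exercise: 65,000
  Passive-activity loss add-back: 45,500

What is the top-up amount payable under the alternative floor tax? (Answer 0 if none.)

0

Standard income tax:
  23,000 × 7% = 1,610
  18,000 × 11% = 1,980
  57,000 × 23% = 13,110
  180,500 × 29% = 52,345
  → 69,045

Alternative floor tax:
  Adjusted income: 278,500 + 29,000 + 20,000 + 65,000 + 45,500 = 438,000
  Exemption: 25% × (438,000 − 209,000) = 57,250 ≥ 25,000, so the exemption is fully phased out
  Base: 438,000 − 0 = 438,000
  438,000 × 14% = 61,320

61,320 ≤ 69,045, so no add-on is due.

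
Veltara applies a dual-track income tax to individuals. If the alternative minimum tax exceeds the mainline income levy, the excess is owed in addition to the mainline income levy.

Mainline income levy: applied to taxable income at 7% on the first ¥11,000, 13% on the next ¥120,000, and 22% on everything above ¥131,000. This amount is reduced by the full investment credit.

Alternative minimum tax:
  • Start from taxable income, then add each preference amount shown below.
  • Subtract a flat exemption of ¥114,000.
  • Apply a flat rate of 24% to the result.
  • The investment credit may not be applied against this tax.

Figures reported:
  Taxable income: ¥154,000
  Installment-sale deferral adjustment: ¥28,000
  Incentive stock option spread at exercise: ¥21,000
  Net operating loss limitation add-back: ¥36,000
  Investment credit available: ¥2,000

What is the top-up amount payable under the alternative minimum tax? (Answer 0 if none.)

Alternative minimum tax:
  Adjusted income: ¥154,000 + ¥28,000 + ¥21,000 + ¥36,000 = ¥239,000
  Less exemption ¥114,000 → base ¥125,000
  ¥125,000 × 24% = ¥30,000

Mainline income levy:
  ¥11,000 × 7% = ¥770
  ¥120,000 × 13% = ¥15,600
  ¥23,000 × 22% = ¥5,060
  → ¥21,430
  Less investment credit ¥2,000 → ¥19,430

Excess of alternative minimum tax over mainline income levy: ¥30,000 − ¥19,430 = ¥10,570.

¥10,570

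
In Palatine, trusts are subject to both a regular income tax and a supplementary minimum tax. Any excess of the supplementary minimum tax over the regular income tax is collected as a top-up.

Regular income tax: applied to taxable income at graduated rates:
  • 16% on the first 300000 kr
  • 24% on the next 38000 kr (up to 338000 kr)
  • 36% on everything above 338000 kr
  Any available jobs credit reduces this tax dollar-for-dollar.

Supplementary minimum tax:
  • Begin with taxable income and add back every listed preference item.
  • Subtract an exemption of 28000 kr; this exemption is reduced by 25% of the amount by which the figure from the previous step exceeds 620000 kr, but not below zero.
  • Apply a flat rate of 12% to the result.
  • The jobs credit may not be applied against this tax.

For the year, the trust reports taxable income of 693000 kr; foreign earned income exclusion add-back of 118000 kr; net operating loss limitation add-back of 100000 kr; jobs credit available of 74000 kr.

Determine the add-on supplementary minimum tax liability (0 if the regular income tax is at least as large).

Regular income tax:
  300000 kr × 16% = 48000 kr
  38000 kr × 24% = 9120 kr
  355000 kr × 36% = 127800 kr
  → 184920 kr
  Less jobs credit 74000 kr → 110920 kr

Supplementary minimum tax:
  Adjusted income: 693000 kr + 118000 kr + 100000 kr = 911000 kr
  Exemption: 25% × (911000 kr − 620000 kr) = 72750 kr ≥ 28000 kr, so the exemption is fully phased out
  Base: 911000 kr − 0 kr = 911000 kr
  911000 kr × 12% = 109320 kr

109320 kr ≤ 110920 kr, so no add-on is due.

0 kr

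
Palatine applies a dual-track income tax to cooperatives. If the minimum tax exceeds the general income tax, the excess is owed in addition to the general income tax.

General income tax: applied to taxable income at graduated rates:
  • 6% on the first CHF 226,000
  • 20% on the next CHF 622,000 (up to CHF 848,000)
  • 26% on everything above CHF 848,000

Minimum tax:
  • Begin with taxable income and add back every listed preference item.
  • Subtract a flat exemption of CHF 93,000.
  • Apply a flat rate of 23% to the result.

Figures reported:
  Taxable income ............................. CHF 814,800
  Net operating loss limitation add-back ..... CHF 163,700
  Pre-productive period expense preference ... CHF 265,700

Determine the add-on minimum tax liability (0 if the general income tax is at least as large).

CHF 133,456

General income tax:
  CHF 226,000 × 6% = CHF 13,560
  CHF 588,800 × 20% = CHF 117,760
  → CHF 131,320

Minimum tax:
  Adjusted income: CHF 814,800 + CHF 163,700 + CHF 265,700 = CHF 1,244,200
  Less exemption CHF 93,000 → base CHF 1,151,200
  CHF 1,151,200 × 23% = CHF 264,776

Excess of minimum tax over general income tax: CHF 264,776 − CHF 131,320 = CHF 133,456.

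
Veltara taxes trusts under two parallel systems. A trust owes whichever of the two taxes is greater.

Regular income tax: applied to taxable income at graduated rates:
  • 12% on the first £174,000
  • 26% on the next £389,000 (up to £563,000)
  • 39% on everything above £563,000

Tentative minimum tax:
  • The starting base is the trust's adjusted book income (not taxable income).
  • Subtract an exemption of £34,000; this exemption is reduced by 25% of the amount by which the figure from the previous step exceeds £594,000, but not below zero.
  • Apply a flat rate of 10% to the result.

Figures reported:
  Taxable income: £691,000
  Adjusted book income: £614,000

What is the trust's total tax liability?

£171,940

Regular income tax:
  £174,000 × 12% = £20,880
  £389,000 × 26% = £101,140
  £128,000 × 39% = £49,920
  → £171,940

Tentative minimum tax:
  Base (adjusted book income): £614,000
  Exemption: £34,000 − 25% × (£614,000 − £594,000) = £34,000 − £5,000 = £29,000
  Base: £614,000 − £29,000 = £585,000
  £585,000 × 10% = £58,500

£171,940 > £58,500, so the regular income tax governs.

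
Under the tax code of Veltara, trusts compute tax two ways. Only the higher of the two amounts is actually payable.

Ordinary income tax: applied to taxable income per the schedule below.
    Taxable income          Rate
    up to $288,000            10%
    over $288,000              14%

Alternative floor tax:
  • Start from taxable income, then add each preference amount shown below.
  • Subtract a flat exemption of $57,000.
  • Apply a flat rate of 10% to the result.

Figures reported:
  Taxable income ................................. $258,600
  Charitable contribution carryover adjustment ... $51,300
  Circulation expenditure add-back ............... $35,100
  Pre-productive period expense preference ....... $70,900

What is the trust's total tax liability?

Alternative floor tax:
  Adjusted income: $258,600 + $51,300 + $35,100 + $70,900 = $415,900
  Less exemption $57,000 → base $358,900
  $358,900 × 10% = $35,890

Ordinary income tax:
  $258,600 × 10% = $25,860

$35,890 > $25,860, so the alternative floor tax is the binding amount.

$35,890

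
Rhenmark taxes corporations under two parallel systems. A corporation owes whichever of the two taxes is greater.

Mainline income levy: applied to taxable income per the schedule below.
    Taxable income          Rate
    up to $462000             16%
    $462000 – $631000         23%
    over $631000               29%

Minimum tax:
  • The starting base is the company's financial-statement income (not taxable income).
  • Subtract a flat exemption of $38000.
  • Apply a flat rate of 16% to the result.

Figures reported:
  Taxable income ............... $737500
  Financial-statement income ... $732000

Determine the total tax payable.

$143675

Minimum tax:
  Base (financial-statement income): $732000
  Less exemption $38000 → base $694000
  $694000 × 16% = $111040

Mainline income levy:
  $462000 × 16% = $73920
  $169000 × 23% = $38870
  $106500 × 29% = $30885
  → $143675

$143675 > $111040, so the mainline income levy governs.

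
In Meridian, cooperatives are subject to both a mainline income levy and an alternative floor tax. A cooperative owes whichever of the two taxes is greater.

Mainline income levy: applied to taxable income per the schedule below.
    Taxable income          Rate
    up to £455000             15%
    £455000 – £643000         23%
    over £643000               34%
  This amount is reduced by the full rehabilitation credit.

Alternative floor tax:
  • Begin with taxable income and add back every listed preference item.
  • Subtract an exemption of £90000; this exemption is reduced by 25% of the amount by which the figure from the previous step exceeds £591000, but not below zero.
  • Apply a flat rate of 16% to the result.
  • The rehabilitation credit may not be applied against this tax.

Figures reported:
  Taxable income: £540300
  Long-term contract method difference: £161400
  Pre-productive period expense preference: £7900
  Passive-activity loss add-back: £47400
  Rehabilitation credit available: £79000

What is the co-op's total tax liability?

£113360

Mainline income levy:
  £455000 × 15% = £68250
  £85300 × 23% = £19619
  → £87869
  Less rehabilitation credit £79000 → £8869

Alternative floor tax:
  Adjusted income: £540300 + £161400 + £7900 + £47400 = £757000
  Exemption: £90000 − 25% × (£757000 − £591000) = £90000 − £41500 = £48500
  Base: £757000 − £48500 = £708500
  £708500 × 16% = £113360

£113360 > £8869, so the alternative floor tax is the binding amount.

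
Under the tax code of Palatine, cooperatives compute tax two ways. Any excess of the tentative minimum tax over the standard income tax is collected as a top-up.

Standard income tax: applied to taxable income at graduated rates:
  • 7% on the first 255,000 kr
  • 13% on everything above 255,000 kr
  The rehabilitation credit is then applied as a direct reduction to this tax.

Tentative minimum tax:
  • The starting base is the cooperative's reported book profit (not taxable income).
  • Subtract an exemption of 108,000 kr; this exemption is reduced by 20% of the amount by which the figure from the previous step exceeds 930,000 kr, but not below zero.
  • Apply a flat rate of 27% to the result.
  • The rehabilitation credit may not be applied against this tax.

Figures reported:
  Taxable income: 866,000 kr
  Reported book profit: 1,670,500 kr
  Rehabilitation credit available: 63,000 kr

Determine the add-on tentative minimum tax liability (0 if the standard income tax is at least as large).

416,755 kr

Standard income tax:
  255,000 kr × 7% = 17,850 kr
  611,000 kr × 13% = 79,430 kr
  → 97,280 kr
  Less rehabilitation credit 63,000 kr → 34,280 kr

Tentative minimum tax:
  Base (reported book profit): 1,670,500 kr
  Exemption: 20% × (1,670,500 kr − 930,000 kr) = 148,100 kr ≥ 108,000 kr, so the exemption is fully phased out
  Base: 1,670,500 kr − 0 kr = 1,670,500 kr
  1,670,500 kr × 27% = 451,035 kr

Excess of tentative minimum tax over standard income tax: 451,035 kr − 34,280 kr = 416,755 kr.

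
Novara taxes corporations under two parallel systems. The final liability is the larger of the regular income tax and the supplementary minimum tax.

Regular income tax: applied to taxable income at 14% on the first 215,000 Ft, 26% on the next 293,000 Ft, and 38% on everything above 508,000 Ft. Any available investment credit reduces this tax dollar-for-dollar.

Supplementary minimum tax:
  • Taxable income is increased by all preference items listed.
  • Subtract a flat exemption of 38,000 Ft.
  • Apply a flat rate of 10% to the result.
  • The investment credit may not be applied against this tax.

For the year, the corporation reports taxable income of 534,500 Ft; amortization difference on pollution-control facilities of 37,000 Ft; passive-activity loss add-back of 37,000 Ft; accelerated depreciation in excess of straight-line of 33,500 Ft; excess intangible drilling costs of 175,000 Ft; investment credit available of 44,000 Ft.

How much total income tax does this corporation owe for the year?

77,900 Ft

Regular income tax:
  215,000 Ft × 14% = 30,100 Ft
  293,000 Ft × 26% = 76,180 Ft
  26,500 Ft × 38% = 10,070 Ft
  → 116,350 Ft
  Less investment credit 44,000 Ft → 72,350 Ft

Supplementary minimum tax:
  Adjusted income: 534,500 Ft + 37,000 Ft + 37,000 Ft + 33,500 Ft + 175,000 Ft = 817,000 Ft
  Less exemption 38,000 Ft → base 779,000 Ft
  779,000 Ft × 10% = 77,900 Ft

77,900 Ft > 72,350 Ft, so the supplementary minimum tax is the binding amount.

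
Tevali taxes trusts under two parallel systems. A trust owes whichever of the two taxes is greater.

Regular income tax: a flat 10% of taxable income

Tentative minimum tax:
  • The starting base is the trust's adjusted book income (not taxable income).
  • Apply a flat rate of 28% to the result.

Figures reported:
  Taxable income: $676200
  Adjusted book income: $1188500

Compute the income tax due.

Regular income tax:
  $676200 × 10% = $67620

Tentative minimum tax:
  Base (adjusted book income): $1188500
  $1188500 × 28% = $332780

$332780 > $67620, so the tentative minimum tax is the binding amount.

$332780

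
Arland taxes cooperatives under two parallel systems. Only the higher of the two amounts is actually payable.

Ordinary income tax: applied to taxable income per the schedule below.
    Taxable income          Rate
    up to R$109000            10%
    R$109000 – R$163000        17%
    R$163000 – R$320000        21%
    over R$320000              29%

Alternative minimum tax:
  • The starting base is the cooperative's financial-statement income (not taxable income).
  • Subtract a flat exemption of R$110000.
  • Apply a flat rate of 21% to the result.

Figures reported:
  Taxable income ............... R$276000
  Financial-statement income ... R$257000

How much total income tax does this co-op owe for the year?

Alternative minimum tax:
  Base (financial-statement income): R$257000
  Less exemption R$110000 → base R$147000
  R$147000 × 21% = R$30870

Ordinary income tax:
  R$109000 × 10% = R$10900
  R$54000 × 17% = R$9180
  R$113000 × 21% = R$23730
  → R$43810

R$43810 > R$30870, so the ordinary income tax governs.

R$43810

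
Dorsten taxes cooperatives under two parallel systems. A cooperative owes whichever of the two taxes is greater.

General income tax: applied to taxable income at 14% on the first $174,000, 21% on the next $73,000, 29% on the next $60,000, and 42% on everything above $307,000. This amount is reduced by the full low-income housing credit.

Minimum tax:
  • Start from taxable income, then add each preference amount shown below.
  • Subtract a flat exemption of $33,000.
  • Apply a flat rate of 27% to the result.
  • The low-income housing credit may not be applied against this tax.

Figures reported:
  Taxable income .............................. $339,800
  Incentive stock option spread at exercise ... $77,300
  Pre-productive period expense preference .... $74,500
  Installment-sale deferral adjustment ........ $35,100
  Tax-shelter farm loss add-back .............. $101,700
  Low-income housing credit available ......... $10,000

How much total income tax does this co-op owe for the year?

General income tax:
  $174,000 × 14% = $24,360
  $73,000 × 21% = $15,330
  $60,000 × 29% = $17,400
  $32,800 × 42% = $13,776
  → $70,866
  Less low-income housing credit $10,000 → $60,866

Minimum tax:
  Adjusted income: $339,800 + $77,300 + $74,500 + $35,100 + $101,700 = $628,400
  Less exemption $33,000 → base $595,400
  $595,400 × 27% = $160,758

$160,758 > $60,866, so the minimum tax is the binding amount.

$160,758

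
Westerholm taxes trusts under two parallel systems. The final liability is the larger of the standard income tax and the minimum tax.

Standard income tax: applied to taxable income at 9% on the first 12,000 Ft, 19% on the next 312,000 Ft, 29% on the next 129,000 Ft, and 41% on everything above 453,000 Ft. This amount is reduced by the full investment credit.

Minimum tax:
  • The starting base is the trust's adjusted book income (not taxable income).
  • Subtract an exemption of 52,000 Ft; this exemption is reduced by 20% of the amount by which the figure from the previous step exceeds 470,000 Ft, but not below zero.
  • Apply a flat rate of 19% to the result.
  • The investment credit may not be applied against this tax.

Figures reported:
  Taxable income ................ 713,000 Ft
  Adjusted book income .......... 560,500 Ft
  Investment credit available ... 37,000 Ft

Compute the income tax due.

Minimum tax:
  Base (adjusted book income): 560,500 Ft
  Exemption: 52,000 Ft − 20% × (560,500 Ft − 470,000 Ft) = 52,000 Ft − 18,100 Ft = 33,900 Ft
  Base: 560,500 Ft − 33,900 Ft = 526,600 Ft
  526,600 Ft × 19% = 100,054 Ft

Standard income tax:
  12,000 Ft × 9% = 1,080 Ft
  312,000 Ft × 19% = 59,280 Ft
  129,000 Ft × 29% = 37,410 Ft
  260,000 Ft × 41% = 106,600 Ft
  → 204,370 Ft
  Less investment credit 37,000 Ft → 167,370 Ft

167,370 Ft > 100,054 Ft, so the standard income tax governs.

167,370 Ft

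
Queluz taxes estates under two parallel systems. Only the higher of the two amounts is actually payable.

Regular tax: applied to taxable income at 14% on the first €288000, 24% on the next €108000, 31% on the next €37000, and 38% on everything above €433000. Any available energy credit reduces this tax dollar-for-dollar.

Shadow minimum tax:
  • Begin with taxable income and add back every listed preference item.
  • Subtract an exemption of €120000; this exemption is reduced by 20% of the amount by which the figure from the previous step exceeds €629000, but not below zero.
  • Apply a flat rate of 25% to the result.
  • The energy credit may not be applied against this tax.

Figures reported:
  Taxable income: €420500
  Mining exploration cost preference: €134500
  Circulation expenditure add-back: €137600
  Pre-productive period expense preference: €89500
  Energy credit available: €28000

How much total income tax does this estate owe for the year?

Shadow minimum tax:
  Adjusted income: €420500 + €134500 + €137600 + €89500 = €782100
  Exemption: €120000 − 20% × (€782100 − €629000) = €120000 − €30620 = €89380
  Base: €782100 − €89380 = €692720
  €692720 × 25% = €173180

Regular tax:
  €288000 × 14% = €40320
  €108000 × 24% = €25920
  €24500 × 31% = €7595
  → €73835
  Less energy credit €28000 → €45835

€173180 > €45835, so the shadow minimum tax is the binding amount.

€173180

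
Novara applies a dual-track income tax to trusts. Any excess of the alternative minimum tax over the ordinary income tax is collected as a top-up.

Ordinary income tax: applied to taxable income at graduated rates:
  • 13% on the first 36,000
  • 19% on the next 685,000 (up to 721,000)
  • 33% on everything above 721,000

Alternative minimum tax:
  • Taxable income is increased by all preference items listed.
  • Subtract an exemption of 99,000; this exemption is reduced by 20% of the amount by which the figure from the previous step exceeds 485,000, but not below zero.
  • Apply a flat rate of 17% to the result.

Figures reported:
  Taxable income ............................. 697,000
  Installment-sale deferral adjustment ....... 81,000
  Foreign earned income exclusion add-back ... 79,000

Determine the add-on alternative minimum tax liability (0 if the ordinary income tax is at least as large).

11,238

Ordinary income tax:
  36,000 × 13% = 4,680
  661,000 × 19% = 125,590
  → 130,270

Alternative minimum tax:
  Adjusted income: 697,000 + 81,000 + 79,000 = 857,000
  Exemption: 99,000 − 20% × (857,000 − 485,000) = 99,000 − 74,400 = 24,600
  Base: 857,000 − 24,600 = 832,400
  832,400 × 17% = 141,508

Excess of alternative minimum tax over ordinary income tax: 141,508 − 130,270 = 11,238.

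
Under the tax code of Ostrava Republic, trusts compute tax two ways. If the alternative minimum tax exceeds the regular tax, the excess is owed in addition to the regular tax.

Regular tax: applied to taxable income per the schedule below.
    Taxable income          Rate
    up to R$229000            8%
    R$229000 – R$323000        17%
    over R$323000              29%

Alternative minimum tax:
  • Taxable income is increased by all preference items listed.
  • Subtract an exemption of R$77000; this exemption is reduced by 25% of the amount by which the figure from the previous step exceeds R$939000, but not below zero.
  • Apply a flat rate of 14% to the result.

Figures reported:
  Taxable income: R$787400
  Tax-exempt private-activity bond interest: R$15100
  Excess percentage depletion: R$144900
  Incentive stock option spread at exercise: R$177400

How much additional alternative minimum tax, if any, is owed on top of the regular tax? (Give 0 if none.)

Alternative minimum tax:
  Adjusted income: R$787400 + R$15100 + R$144900 + R$177400 = R$1124800
  Exemption: R$77000 − 25% × (R$1124800 − R$939000) = R$77000 − R$46450 = R$30550
  Base: R$1124800 − R$30550 = R$1094250
  R$1094250 × 14% = R$153195

Regular tax:
  R$229000 × 8% = R$18320
  R$94000 × 17% = R$15980
  R$464400 × 29% = R$134676
  → R$168976

R$153195 ≤ R$168976, so no add-on is due.

R$0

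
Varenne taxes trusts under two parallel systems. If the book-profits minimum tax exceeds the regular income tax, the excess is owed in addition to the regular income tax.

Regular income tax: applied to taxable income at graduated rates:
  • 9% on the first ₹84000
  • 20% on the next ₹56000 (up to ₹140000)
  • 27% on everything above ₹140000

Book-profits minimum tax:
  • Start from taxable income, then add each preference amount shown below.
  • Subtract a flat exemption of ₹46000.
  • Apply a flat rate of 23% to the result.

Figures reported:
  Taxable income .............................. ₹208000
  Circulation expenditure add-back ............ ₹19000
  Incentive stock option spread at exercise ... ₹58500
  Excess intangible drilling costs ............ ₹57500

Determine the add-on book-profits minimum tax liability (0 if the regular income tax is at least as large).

₹31190

Book-profits minimum tax:
  Adjusted income: ₹208000 + ₹19000 + ₹58500 + ₹57500 = ₹343000
  Less exemption ₹46000 → base ₹297000
  ₹297000 × 23% = ₹68310

Regular income tax:
  ₹84000 × 9% = ₹7560
  ₹56000 × 20% = ₹11200
  ₹68000 × 27% = ₹18360
  → ₹37120

Excess of book-profits minimum tax over regular income tax: ₹68310 − ₹37120 = ₹31190.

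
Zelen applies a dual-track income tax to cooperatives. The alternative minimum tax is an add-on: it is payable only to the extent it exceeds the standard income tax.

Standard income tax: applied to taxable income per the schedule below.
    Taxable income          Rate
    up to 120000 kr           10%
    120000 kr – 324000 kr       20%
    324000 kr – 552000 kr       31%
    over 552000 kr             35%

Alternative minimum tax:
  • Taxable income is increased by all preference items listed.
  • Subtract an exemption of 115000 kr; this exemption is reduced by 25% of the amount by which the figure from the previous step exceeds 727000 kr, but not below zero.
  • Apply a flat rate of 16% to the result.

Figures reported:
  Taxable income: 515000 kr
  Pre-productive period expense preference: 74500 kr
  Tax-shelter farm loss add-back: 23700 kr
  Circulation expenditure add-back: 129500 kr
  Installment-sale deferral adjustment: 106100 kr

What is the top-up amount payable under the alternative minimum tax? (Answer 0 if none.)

10270 kr

Alternative minimum tax:
  Adjusted income: 515000 kr + 74500 kr + 23700 kr + 129500 kr + 106100 kr = 848800 kr
  Exemption: 115000 kr − 25% × (848800 kr − 727000 kr) = 115000 kr − 30450 kr = 84550 kr
  Base: 848800 kr − 84550 kr = 764250 kr
  764250 kr × 16% = 122280 kr

Standard income tax:
  120000 kr × 10% = 12000 kr
  204000 kr × 20% = 40800 kr
  191000 kr × 31% = 59210 kr
  → 112010 kr

Excess of alternative minimum tax over standard income tax: 122280 kr − 112010 kr = 10270 kr.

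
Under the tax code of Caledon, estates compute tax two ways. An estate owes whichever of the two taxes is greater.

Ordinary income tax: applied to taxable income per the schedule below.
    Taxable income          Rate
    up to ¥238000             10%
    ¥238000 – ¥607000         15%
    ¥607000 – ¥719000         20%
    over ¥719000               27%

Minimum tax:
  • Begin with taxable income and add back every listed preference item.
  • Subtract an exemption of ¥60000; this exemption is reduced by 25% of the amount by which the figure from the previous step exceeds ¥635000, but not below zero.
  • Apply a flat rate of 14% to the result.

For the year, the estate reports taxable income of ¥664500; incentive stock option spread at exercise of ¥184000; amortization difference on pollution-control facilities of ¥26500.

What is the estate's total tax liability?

¥122500

Minimum tax:
  Adjusted income: ¥664500 + ¥184000 + ¥26500 = ¥875000
  Exemption: 25% × (¥875000 − ¥635000) = ¥60000 ≥ ¥60000, so the exemption is fully phased out
  Base: ¥875000 − ¥0 = ¥875000
  ¥875000 × 14% = ¥122500

Ordinary income tax:
  ¥238000 × 10% = ¥23800
  ¥369000 × 15% = ¥55350
  ¥57500 × 20% = ¥11500
  → ¥90650

¥122500 > ¥90650, so the minimum tax is the binding amount.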